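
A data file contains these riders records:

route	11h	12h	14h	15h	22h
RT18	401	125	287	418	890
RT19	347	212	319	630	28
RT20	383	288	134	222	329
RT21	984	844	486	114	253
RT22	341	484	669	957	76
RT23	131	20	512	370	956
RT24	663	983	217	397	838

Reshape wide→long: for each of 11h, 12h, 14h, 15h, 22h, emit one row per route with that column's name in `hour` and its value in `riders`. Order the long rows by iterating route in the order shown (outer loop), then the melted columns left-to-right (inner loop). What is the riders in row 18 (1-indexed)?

35 rows total (7 × 5). Row 18: index ⌊(18-1)/5⌋ = 3 into route → RT21; (18-1) mod 5 = 2 into the melted columns → 14h.
So row 18 is (RT21, 14h, 486); riders = 486.

486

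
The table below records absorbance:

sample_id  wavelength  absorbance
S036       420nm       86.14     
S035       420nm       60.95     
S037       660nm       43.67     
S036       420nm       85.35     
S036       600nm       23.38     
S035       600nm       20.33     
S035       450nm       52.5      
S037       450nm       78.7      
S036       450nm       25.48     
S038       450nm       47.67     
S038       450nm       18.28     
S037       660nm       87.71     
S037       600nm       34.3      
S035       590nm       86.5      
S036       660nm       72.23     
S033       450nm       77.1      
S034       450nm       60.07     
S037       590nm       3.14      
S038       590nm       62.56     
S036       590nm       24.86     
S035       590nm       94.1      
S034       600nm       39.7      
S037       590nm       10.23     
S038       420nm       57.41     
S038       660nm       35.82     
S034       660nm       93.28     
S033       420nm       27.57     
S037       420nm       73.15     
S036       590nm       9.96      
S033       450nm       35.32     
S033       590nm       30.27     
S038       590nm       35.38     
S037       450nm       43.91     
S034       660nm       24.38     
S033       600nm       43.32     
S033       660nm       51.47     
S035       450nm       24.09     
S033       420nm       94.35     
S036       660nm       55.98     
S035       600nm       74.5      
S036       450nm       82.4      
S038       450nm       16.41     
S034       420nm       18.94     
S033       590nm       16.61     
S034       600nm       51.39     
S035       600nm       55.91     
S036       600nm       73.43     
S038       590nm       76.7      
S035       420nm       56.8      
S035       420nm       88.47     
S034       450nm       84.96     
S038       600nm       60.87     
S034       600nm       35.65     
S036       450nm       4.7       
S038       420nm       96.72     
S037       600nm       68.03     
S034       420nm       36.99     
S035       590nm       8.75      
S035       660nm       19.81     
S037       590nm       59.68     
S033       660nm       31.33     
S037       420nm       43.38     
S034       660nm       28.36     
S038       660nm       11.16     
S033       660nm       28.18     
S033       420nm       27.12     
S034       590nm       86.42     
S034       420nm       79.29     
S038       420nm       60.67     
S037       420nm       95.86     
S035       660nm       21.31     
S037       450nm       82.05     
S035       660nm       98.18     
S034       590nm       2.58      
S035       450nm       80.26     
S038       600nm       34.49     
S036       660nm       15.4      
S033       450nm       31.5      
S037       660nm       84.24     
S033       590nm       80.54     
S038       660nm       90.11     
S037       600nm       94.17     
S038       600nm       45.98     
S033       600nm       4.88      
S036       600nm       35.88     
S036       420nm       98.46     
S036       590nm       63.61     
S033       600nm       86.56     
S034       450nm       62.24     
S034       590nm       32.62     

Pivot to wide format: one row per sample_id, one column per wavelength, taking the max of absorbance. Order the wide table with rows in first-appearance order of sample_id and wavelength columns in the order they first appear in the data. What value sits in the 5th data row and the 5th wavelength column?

With rows in first-appearance order of sample_id, row 5 is sample_id=S033. wavelength columns in first-appearance order: 420nm, 660nm, 600nm, 450nm, 590nm; column 5 is 590nm.
Long rows with sample_id=S033, wavelength=590nm: max(30.27, 16.61, 80.54) = 80.54.

80.54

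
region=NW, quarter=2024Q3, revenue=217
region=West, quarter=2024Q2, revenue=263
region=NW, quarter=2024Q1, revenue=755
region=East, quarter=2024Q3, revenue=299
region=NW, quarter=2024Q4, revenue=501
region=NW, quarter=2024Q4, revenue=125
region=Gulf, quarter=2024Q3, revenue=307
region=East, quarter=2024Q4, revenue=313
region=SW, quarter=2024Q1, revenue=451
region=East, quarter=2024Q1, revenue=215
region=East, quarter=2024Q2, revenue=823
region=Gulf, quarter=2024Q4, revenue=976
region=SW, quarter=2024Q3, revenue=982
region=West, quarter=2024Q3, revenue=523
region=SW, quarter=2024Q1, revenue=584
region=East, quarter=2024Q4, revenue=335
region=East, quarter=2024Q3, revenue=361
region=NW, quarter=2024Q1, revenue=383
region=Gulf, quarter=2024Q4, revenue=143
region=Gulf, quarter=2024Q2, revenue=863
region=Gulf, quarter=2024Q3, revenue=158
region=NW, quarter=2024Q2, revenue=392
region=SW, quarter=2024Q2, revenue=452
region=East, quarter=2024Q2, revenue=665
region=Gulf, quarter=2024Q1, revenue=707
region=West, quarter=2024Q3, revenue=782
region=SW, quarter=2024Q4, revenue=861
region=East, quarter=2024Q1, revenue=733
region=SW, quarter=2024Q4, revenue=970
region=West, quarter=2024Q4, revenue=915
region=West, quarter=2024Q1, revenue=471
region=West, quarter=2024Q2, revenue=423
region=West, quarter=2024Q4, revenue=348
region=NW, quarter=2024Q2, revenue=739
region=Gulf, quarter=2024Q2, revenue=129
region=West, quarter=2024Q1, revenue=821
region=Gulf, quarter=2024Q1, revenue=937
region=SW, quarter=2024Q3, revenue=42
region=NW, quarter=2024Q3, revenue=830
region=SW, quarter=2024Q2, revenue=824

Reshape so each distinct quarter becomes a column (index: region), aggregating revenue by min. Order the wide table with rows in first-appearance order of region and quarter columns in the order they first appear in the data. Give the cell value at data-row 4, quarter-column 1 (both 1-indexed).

158

With rows in first-appearance order of region, row 4 is region=Gulf. quarter columns in first-appearance order: 2024Q3, 2024Q2, 2024Q1, 2024Q4; column 1 is 2024Q3.
Long rows with region=Gulf, quarter=2024Q3: min(307, 158) = 158.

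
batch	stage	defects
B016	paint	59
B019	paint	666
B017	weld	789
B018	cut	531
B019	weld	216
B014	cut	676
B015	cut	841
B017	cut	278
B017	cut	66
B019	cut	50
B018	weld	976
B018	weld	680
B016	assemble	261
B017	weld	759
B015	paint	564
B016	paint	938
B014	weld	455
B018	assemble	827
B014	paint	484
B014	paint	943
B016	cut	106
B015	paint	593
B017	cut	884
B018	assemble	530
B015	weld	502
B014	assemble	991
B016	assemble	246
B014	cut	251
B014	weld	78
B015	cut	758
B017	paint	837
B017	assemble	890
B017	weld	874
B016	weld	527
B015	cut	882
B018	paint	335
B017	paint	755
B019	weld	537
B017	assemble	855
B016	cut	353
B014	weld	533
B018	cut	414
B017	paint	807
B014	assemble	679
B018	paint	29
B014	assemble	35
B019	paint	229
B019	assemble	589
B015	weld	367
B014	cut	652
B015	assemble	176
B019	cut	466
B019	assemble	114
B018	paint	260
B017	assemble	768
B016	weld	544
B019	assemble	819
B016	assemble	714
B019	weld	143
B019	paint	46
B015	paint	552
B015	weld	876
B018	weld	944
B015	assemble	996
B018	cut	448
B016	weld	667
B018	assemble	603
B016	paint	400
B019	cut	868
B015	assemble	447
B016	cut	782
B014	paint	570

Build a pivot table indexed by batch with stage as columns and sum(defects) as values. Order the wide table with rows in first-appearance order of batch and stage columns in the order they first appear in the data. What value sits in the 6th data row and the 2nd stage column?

With rows in first-appearance order of batch, row 6 is batch=B015. stage columns in first-appearance order: paint, weld, cut, assemble; column 2 is weld.
Long rows with batch=B015, stage=weld: 502 + 367 + 876 = 1745.

1745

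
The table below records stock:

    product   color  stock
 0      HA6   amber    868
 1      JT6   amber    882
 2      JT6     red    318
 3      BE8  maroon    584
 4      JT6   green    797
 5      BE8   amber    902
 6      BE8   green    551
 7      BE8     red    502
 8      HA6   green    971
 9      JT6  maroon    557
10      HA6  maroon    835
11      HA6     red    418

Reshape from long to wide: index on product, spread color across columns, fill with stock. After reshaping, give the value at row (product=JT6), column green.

Wide layout: rows indexed by product, columns are the 4 distinct color values (amber, red, maroon, green).
Cell (product=JT6, color=green) draws from the long row where product=JT6 and color=green, which has stock=797.

797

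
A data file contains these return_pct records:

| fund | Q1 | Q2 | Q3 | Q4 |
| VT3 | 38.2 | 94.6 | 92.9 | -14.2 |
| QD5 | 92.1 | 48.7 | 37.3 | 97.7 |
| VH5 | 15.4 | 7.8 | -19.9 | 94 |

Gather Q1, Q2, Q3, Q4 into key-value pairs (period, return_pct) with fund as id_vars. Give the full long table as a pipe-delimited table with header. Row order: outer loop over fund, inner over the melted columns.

| fund | period | return_pct |
| VT3 | Q1 | 38.2 |
| VT3 | Q2 | 94.6 |
| VT3 | Q3 | 92.9 |
| VT3 | Q4 | -14.2 |
| QD5 | Q1 | 92.1 |
| QD5 | Q2 | 48.7 |
| QD5 | Q3 | 37.3 |
| QD5 | Q4 | 97.7 |
| VH5 | Q1 | 15.4 |
| VH5 | Q2 | 7.8 |
| VH5 | Q3 | -19.9 |
| VH5 | Q4 | 94 |

Each (fund, column) pair becomes one row: 3 × 4 = 12 rows.
For example, (VT3, Q1) → return_pct=38.2.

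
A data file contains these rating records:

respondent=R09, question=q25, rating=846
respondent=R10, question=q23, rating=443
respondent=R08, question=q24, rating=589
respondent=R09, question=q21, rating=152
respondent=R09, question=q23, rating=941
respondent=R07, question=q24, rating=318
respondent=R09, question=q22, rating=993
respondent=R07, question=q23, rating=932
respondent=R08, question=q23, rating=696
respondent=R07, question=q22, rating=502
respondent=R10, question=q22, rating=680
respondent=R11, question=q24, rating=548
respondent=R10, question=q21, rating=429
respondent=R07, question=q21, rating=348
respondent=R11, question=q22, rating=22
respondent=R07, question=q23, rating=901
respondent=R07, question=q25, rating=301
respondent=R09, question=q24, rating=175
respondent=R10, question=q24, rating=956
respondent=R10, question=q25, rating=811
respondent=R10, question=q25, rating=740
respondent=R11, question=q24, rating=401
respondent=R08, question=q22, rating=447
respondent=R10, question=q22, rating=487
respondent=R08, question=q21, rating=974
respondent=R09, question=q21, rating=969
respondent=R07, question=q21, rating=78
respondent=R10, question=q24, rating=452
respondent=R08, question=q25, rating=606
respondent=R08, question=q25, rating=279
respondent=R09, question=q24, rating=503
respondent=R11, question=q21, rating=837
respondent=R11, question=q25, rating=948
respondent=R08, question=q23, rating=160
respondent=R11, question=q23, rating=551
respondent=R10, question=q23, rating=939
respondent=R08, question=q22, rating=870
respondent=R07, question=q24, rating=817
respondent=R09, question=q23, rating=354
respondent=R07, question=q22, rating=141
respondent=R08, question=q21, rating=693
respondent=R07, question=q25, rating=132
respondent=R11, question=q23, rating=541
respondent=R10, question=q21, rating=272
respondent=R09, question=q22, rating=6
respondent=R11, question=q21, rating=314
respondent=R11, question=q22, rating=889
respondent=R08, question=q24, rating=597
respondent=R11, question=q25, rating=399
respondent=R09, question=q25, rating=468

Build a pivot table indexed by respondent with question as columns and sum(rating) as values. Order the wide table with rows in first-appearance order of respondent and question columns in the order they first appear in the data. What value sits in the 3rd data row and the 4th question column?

1667

With rows in first-appearance order of respondent, row 3 is respondent=R08. question columns in first-appearance order: q25, q23, q24, q21, q22; column 4 is q21.
Long rows with respondent=R08, question=q21: 974 + 693 = 1667.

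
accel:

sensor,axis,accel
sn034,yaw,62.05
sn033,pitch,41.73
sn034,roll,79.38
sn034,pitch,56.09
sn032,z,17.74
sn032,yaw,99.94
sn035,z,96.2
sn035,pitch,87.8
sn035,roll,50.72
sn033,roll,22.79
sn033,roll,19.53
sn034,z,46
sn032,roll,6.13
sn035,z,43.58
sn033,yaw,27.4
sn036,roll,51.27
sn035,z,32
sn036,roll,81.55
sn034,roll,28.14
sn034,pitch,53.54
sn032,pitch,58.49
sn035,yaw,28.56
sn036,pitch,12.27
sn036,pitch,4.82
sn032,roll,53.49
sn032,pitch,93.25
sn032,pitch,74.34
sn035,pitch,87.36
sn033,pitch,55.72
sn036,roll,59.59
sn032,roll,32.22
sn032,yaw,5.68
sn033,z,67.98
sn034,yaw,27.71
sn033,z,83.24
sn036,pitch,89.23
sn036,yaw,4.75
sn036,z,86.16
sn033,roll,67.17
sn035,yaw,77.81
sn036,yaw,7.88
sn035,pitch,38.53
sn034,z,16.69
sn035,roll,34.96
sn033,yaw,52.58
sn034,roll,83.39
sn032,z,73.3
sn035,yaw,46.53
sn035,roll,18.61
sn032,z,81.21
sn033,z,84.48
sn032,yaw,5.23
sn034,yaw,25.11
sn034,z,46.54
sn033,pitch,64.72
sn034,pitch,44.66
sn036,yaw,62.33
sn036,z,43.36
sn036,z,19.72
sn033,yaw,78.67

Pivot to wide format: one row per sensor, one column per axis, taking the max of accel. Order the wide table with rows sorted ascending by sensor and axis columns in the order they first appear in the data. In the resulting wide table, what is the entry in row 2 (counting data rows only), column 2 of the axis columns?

64.72

With rows sorted ascending by sensor, row 2 is sensor=sn033. axis columns in first-appearance order: yaw, pitch, roll, z; column 2 is pitch.
Long rows with sensor=sn033, axis=pitch: max(41.73, 55.72, 64.72) = 64.72.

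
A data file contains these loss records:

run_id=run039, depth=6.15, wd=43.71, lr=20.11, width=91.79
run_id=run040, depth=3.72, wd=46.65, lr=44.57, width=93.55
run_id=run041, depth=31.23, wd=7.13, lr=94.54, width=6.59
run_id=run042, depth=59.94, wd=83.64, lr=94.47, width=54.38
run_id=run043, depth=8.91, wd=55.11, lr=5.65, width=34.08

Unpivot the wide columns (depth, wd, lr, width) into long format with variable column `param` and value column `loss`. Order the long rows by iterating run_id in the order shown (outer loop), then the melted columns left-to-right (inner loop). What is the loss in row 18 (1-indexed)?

55.11

20 rows total (5 × 4). Row 18: index ⌊(18-1)/4⌋ = 4 into run_id → run043; (18-1) mod 4 = 1 into the melted columns → wd.
So row 18 is (run043, wd, 55.11); loss = 55.11.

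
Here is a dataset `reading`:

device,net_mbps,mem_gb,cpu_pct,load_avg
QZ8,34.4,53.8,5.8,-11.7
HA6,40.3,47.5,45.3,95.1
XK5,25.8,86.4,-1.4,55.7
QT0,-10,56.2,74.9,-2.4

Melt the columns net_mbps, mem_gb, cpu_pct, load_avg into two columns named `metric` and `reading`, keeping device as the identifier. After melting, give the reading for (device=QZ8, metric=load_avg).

-11.7

Unpivoting turns each (device, wide-column) pair into one long row.
The wide cell at row QZ8, column load_avg holds -11.7, so the long row (QZ8, load_avg) has reading=-11.7.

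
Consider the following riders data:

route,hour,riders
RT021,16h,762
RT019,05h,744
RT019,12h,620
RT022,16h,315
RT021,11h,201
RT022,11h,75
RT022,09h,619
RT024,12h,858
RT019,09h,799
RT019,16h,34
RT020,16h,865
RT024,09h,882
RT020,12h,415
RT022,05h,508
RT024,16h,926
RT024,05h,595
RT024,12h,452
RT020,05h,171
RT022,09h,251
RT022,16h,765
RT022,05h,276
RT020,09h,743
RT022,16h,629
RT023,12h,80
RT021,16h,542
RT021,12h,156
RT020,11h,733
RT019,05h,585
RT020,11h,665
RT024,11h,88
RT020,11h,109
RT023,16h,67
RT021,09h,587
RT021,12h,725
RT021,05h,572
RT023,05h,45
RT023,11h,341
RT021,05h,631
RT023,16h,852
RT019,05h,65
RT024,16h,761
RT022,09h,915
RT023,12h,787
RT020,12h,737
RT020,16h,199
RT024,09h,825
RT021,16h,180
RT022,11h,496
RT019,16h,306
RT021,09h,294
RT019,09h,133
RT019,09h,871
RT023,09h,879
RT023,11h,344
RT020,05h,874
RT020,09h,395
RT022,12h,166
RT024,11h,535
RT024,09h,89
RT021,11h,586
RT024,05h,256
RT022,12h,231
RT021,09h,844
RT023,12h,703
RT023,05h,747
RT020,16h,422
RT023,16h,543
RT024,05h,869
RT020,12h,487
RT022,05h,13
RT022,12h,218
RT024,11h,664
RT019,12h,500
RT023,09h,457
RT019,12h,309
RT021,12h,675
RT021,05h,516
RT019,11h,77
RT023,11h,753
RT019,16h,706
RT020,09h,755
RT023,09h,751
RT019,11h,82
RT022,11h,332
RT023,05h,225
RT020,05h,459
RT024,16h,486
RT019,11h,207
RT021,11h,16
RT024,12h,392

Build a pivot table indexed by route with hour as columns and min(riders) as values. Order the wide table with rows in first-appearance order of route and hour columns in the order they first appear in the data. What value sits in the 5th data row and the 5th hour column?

With rows in first-appearance order of route, row 5 is route=RT020. hour columns in first-appearance order: 16h, 05h, 12h, 11h, 09h; column 5 is 09h.
Long rows with route=RT020, hour=09h: min(743, 395, 755) = 395.

395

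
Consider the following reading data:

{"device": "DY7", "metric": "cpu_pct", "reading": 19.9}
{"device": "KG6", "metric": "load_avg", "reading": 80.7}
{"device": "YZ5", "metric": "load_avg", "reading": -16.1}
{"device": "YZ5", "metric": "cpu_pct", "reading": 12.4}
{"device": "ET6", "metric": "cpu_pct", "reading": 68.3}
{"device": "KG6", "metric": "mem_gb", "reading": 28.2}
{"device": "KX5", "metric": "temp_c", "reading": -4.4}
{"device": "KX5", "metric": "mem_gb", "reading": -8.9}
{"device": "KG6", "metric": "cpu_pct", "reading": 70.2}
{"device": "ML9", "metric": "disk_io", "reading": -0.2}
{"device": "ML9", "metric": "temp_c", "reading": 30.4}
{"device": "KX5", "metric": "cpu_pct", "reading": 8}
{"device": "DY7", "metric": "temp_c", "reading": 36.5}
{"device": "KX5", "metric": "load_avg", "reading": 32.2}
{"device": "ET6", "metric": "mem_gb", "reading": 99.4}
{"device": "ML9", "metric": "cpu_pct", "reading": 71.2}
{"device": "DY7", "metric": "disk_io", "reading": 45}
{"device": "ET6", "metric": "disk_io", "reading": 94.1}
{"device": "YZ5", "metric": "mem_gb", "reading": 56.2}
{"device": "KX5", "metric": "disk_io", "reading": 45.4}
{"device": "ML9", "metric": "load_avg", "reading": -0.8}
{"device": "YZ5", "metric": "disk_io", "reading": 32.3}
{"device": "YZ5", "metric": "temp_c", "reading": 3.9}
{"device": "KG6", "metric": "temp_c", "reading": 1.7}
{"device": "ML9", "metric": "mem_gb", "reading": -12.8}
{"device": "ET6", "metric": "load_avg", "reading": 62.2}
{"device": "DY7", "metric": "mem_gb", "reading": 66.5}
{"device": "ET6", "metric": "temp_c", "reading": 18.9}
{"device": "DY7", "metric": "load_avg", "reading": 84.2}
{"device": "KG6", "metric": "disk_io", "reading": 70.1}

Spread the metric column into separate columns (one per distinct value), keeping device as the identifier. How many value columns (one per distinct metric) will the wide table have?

5

5 distinct metric values: temp_c, cpu_pct, disk_io, load_avg, mem_gb.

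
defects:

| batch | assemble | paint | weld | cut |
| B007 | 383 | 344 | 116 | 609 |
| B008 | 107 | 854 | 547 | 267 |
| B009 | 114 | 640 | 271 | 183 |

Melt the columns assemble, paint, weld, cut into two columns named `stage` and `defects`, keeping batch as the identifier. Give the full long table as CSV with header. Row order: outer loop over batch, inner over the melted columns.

Each (batch, column) pair becomes one row: 3 × 4 = 12 rows.
For example, (B007, assemble) → defects=383.

batch,stage,defects
B007,assemble,383
B007,paint,344
B007,weld,116
B007,cut,609
B008,assemble,107
B008,paint,854
B008,weld,547
B008,cut,267
B009,assemble,114
B009,paint,640
B009,weld,271
B009,cut,183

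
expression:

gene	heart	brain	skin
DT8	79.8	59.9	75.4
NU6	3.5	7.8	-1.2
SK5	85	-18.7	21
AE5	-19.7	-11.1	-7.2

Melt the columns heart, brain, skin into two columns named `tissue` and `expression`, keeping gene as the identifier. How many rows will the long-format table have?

12

4 gene values × 3 melted columns = 12 rows.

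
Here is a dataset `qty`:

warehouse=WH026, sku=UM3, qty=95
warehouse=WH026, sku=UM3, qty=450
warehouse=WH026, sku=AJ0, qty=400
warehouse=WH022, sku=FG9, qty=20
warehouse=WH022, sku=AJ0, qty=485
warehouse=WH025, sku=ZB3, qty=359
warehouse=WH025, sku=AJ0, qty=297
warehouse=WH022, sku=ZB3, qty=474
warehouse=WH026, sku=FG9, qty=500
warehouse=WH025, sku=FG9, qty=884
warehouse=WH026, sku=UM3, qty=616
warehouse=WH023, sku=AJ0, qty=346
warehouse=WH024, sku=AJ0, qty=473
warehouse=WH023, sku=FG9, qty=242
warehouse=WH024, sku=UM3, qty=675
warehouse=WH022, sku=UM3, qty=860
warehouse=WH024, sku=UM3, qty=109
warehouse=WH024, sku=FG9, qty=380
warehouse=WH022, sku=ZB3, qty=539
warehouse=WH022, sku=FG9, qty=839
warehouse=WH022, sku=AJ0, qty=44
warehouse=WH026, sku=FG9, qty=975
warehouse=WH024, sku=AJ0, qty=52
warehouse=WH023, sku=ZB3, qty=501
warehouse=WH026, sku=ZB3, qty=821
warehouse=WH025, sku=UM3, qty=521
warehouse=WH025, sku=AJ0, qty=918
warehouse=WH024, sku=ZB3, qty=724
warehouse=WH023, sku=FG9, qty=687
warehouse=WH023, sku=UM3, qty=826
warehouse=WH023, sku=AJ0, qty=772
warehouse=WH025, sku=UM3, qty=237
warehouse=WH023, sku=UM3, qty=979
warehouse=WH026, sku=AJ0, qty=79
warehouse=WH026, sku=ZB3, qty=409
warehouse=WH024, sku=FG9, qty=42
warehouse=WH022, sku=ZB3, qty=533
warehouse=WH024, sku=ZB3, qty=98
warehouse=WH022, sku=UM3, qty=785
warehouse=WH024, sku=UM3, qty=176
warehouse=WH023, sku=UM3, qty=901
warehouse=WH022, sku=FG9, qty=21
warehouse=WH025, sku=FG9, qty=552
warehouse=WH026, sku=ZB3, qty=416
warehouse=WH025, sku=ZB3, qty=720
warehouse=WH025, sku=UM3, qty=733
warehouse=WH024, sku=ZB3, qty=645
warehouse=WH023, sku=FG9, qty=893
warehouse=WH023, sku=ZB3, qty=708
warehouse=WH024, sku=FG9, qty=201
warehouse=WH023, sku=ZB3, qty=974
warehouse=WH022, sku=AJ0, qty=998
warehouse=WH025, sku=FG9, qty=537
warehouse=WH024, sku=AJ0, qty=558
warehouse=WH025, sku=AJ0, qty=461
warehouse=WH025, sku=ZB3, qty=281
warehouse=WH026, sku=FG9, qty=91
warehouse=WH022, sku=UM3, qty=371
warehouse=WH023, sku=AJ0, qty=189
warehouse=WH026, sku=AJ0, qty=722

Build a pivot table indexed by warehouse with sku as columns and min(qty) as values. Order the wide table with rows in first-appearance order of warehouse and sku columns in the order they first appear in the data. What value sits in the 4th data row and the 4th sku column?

With rows in first-appearance order of warehouse, row 4 is warehouse=WH023. sku columns in first-appearance order: UM3, AJ0, FG9, ZB3; column 4 is ZB3.
Long rows with warehouse=WH023, sku=ZB3: min(501, 708, 974) = 501.

501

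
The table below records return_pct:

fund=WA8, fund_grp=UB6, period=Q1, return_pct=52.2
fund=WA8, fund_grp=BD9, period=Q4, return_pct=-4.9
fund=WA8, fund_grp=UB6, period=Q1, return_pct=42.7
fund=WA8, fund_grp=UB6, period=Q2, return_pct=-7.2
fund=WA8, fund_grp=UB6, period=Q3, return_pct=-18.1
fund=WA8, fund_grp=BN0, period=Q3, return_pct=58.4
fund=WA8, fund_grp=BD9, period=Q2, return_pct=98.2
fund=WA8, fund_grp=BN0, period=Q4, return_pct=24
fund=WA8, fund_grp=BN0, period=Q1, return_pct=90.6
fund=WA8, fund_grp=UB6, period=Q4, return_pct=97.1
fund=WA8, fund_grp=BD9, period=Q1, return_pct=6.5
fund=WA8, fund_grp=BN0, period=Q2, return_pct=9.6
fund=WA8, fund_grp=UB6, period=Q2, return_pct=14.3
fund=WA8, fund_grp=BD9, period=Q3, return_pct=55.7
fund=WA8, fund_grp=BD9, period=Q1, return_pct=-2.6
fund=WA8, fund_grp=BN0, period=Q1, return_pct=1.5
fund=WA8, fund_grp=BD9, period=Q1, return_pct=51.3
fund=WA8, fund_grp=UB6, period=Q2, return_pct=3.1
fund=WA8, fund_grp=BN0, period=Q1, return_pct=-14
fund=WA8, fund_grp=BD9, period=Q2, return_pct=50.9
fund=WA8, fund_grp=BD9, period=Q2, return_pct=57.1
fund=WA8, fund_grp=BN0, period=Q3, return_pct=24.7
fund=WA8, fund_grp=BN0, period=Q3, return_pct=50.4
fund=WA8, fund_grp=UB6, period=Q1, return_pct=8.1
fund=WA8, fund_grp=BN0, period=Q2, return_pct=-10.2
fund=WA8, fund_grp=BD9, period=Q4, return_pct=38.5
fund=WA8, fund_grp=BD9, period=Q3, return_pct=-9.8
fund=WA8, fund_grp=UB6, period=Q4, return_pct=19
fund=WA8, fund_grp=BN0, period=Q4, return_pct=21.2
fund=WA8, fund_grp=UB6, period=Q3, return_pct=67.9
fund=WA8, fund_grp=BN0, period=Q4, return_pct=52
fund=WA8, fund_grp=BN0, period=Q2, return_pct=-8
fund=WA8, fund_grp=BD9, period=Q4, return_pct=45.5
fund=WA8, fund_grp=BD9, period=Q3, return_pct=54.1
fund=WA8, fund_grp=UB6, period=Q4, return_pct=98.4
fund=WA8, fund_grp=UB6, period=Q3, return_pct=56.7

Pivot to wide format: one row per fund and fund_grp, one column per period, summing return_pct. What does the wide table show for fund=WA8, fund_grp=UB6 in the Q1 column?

103

Rows with fund=WA8, fund_grp=UB6 and period=Q1: return_pct values are 52.2, 42.7, 8.1.
52.2 + 42.7 + 8.1 = 103.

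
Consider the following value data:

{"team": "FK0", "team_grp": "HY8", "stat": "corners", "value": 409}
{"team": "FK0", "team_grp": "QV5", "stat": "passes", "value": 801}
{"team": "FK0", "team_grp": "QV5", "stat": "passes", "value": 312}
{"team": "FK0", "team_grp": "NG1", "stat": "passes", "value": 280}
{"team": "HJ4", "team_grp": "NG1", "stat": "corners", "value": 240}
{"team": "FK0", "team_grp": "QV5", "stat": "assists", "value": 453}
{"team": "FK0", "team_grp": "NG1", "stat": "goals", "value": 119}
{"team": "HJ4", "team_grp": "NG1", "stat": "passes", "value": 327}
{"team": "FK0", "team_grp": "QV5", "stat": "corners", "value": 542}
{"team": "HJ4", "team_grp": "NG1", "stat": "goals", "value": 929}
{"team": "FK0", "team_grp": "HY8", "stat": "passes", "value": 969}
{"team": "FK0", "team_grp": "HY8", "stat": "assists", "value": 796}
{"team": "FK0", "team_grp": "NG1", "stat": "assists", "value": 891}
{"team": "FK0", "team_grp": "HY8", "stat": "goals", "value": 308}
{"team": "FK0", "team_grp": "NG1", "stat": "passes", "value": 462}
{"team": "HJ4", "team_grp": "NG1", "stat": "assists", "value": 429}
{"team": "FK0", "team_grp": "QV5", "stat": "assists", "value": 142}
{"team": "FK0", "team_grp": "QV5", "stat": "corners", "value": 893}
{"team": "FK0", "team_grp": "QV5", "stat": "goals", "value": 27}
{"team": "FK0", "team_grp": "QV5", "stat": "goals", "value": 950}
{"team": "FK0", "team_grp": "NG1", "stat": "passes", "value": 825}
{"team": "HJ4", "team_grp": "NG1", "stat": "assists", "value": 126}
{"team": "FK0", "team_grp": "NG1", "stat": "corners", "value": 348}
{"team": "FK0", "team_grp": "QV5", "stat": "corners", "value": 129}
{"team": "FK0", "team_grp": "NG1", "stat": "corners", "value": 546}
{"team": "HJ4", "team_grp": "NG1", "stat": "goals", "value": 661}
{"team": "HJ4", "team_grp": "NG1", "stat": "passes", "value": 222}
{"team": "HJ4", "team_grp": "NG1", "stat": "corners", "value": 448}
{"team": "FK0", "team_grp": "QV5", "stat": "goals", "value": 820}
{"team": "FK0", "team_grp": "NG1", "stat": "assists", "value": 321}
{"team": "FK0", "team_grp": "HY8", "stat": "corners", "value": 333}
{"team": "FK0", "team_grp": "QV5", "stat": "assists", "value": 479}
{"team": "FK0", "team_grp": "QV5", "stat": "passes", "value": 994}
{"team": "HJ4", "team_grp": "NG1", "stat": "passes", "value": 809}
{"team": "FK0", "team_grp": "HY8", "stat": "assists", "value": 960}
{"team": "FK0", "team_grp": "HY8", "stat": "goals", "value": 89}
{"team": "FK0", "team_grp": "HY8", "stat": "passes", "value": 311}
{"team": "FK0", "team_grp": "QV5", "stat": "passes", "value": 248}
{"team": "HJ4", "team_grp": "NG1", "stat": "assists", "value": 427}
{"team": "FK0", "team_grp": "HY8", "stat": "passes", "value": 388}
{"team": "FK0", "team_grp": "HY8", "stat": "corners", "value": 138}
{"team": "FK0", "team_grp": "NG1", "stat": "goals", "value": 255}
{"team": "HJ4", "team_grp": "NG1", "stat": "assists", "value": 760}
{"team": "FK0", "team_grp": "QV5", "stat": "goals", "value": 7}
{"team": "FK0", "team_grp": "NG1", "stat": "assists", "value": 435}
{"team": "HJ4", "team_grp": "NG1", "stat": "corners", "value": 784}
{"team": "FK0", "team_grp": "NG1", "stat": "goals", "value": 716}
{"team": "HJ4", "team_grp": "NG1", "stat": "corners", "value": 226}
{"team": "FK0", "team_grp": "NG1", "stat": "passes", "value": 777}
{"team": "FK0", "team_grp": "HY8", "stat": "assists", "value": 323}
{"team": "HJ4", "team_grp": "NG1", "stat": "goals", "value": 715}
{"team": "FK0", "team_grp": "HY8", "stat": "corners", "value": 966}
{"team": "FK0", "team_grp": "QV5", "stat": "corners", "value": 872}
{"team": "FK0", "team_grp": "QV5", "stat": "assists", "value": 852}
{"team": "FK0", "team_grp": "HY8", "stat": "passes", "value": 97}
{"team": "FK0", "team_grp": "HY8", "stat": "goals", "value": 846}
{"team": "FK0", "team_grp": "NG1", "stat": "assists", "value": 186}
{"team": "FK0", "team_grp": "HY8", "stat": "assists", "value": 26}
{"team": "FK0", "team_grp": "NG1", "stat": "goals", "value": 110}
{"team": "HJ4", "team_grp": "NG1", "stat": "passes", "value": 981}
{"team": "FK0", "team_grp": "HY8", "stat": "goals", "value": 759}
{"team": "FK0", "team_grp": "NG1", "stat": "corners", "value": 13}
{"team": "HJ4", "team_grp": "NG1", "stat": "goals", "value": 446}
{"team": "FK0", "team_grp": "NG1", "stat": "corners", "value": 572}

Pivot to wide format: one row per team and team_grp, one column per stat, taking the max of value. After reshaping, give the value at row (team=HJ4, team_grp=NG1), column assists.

760

Rows with team=HJ4, team_grp=NG1 and stat=assists: value values are 429, 126, 427, 760.
max(429, 126, 427, 760) = 760.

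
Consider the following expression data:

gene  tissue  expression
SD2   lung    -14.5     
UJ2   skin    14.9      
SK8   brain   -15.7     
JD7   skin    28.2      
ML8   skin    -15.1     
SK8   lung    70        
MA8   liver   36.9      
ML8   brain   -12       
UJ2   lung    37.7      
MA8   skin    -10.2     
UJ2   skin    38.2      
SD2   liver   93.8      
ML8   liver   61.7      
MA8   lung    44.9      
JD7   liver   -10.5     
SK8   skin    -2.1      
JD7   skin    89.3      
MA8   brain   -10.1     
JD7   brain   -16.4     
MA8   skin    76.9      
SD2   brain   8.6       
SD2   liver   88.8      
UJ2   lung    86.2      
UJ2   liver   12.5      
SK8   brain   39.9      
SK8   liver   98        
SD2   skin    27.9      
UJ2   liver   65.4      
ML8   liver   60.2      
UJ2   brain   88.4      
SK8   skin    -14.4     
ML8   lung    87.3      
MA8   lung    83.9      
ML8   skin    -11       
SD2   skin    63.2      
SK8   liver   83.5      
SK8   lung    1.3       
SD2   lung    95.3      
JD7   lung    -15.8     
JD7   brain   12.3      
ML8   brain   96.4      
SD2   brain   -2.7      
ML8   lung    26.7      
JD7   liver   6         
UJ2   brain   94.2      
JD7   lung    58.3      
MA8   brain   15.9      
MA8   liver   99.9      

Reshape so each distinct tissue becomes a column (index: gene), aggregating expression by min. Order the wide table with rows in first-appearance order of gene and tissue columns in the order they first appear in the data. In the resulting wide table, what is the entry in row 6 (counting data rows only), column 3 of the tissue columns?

-10.1

With rows in first-appearance order of gene, row 6 is gene=MA8. tissue columns in first-appearance order: lung, skin, brain, liver; column 3 is brain.
Long rows with gene=MA8, tissue=brain: min(-10.1, 15.9) = -10.1.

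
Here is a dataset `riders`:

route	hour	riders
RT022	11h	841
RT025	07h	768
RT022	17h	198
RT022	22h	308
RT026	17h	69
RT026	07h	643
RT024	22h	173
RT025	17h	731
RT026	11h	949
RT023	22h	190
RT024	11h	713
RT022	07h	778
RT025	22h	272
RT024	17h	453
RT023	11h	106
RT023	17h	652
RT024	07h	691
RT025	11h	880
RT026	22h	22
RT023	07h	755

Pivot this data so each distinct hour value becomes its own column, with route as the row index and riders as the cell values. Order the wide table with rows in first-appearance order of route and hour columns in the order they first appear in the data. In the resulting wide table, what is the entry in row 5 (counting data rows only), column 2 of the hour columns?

With rows in first-appearance order of route, row 5 is route=RT023. hour columns in first-appearance order: 11h, 07h, 17h, 22h; column 2 is 07h.
Long rows with route=RT023, hour=07h: riders = 755.

755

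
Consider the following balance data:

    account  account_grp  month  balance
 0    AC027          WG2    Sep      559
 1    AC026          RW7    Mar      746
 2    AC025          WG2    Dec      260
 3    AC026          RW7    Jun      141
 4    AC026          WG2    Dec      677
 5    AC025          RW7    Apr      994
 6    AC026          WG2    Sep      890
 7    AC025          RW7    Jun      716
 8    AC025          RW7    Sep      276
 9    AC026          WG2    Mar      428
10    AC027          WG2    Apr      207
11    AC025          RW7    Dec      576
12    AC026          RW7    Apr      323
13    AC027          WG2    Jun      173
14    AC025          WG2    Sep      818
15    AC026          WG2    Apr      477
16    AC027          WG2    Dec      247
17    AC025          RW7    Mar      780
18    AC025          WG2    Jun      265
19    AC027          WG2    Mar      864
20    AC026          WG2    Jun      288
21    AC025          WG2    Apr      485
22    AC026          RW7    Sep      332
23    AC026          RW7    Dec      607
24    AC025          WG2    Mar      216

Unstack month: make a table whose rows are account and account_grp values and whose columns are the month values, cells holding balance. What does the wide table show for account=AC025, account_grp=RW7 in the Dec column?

Wide layout: rows indexed by account and account_grp, columns are the 5 distinct month values (Sep, Mar, Dec, Jun, Apr).
Cell (account=AC025, account_grp=RW7, month=Dec) draws from the long row where account=AC025, account_grp=RW7 and month=Dec, which has balance=576.

576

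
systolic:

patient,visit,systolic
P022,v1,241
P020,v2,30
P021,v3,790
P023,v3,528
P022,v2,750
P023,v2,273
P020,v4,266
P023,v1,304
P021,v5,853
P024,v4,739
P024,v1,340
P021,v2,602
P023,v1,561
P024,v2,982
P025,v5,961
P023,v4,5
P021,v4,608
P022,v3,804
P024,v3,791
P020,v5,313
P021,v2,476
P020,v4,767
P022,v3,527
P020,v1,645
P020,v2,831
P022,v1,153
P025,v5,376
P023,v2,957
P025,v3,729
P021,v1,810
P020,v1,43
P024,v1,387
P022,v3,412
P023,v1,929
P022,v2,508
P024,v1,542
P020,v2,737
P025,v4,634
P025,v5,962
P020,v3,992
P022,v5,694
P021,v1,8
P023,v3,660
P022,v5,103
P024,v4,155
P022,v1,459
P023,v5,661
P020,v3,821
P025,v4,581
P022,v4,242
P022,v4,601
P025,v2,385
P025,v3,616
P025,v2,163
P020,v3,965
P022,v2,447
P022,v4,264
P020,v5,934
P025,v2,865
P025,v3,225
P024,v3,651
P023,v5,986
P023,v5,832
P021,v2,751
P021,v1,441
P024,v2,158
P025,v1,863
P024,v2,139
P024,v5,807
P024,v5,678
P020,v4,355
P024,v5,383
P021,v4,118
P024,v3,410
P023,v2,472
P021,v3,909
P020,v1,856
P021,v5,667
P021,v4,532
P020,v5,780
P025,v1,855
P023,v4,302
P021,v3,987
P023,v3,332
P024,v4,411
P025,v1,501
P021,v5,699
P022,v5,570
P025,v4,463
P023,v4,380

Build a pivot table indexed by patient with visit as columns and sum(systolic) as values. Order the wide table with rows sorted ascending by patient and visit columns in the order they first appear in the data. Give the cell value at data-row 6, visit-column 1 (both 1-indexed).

With rows sorted ascending by patient, row 6 is patient=P025. visit columns in first-appearance order: v1, v2, v3, v4, v5; column 1 is v1.
Long rows with patient=P025, visit=v1: 863 + 855 + 501 = 2219.

2219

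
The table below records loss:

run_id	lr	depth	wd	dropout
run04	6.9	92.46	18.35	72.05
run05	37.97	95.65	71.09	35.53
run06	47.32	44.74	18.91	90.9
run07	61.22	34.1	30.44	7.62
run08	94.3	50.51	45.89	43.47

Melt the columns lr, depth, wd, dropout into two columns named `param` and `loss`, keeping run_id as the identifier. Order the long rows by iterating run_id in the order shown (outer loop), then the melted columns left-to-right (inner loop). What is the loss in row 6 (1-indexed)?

95.65

20 rows total (5 × 4). Row 6: index ⌊(6-1)/4⌋ = 1 into run_id → run05; (6-1) mod 4 = 1 into the melted columns → depth.
So row 6 is (run05, depth, 95.65); loss = 95.65.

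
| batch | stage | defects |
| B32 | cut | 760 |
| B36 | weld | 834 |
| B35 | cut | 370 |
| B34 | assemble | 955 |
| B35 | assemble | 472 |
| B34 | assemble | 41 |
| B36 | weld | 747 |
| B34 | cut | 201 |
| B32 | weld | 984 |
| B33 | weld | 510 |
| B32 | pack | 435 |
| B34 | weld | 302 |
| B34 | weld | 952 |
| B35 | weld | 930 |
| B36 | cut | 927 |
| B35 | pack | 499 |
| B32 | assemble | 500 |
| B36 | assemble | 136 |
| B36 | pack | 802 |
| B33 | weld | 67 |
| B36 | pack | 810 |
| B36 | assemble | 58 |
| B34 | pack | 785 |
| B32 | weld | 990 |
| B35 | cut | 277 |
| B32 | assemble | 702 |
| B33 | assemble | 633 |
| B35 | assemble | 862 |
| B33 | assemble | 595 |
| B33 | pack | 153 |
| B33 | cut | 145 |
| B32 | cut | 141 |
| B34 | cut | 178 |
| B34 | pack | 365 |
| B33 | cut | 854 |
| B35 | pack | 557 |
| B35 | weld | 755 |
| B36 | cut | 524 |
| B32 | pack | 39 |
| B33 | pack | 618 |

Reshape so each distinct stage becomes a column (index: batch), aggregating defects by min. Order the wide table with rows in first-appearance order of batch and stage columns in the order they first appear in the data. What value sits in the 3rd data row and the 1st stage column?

With rows in first-appearance order of batch, row 3 is batch=B35. stage columns in first-appearance order: cut, weld, assemble, pack; column 1 is cut.
Long rows with batch=B35, stage=cut: min(370, 277) = 277.

277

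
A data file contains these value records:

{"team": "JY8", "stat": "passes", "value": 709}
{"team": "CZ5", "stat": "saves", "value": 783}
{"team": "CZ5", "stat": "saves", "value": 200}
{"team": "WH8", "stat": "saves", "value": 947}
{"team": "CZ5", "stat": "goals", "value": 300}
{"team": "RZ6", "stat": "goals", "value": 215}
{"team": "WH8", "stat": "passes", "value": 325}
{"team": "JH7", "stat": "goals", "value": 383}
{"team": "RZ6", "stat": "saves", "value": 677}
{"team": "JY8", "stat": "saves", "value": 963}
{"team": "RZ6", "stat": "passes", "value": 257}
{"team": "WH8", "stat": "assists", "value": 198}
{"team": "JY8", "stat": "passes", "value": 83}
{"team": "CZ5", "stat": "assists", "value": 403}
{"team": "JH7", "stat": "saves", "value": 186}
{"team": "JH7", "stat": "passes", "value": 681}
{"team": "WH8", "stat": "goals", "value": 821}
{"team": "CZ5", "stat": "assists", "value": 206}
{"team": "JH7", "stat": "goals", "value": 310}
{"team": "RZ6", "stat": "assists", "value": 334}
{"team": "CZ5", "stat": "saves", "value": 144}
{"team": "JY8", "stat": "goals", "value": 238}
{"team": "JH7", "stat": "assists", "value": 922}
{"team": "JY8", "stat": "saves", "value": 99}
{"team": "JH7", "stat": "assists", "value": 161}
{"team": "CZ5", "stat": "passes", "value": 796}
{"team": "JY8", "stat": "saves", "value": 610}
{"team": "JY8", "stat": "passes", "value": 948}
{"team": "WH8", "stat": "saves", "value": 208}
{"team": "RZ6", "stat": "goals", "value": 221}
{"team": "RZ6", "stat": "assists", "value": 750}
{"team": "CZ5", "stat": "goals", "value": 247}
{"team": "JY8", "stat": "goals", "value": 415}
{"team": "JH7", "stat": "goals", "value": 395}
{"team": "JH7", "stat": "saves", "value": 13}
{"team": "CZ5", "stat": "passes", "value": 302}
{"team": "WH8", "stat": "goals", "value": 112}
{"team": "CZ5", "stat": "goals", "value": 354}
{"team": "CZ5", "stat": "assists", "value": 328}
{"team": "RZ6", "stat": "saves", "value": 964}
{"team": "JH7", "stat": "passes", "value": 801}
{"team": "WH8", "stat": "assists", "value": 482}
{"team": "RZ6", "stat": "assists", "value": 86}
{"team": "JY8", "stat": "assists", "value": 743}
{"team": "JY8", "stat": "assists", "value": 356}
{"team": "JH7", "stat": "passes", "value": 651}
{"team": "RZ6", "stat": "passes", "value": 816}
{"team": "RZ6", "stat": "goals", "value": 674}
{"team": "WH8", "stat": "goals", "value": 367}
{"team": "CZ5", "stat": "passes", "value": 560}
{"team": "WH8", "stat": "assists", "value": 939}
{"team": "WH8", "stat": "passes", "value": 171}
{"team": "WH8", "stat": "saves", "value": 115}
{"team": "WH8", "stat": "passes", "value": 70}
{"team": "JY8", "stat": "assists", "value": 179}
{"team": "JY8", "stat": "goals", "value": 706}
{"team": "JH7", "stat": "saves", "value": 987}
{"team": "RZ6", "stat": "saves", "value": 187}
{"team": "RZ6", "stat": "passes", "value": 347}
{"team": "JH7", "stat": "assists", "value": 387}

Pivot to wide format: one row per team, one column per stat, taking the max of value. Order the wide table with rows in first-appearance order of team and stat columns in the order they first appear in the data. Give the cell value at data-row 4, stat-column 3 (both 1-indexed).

674

With rows in first-appearance order of team, row 4 is team=RZ6. stat columns in first-appearance order: passes, saves, goals, assists; column 3 is goals.
Long rows with team=RZ6, stat=goals: max(215, 221, 674) = 674.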